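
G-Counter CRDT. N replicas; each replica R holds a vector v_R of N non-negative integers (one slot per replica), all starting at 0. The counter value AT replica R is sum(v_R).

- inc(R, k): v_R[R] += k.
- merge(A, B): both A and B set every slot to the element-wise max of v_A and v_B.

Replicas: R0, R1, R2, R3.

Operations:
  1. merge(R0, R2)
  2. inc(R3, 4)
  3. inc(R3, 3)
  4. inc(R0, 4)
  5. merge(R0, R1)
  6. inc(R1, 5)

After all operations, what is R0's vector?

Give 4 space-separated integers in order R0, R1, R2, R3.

Answer: 4 0 0 0

Derivation:
Op 1: merge R0<->R2 -> R0=(0,0,0,0) R2=(0,0,0,0)
Op 2: inc R3 by 4 -> R3=(0,0,0,4) value=4
Op 3: inc R3 by 3 -> R3=(0,0,0,7) value=7
Op 4: inc R0 by 4 -> R0=(4,0,0,0) value=4
Op 5: merge R0<->R1 -> R0=(4,0,0,0) R1=(4,0,0,0)
Op 6: inc R1 by 5 -> R1=(4,5,0,0) value=9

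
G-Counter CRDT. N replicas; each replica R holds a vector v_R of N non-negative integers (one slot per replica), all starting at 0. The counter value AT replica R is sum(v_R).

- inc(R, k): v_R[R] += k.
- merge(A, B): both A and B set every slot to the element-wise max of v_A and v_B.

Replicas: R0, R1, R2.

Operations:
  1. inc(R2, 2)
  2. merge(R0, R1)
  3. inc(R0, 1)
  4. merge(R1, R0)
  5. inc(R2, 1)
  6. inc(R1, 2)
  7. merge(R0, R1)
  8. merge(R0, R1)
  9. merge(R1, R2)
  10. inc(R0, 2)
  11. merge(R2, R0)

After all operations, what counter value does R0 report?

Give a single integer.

Answer: 8

Derivation:
Op 1: inc R2 by 2 -> R2=(0,0,2) value=2
Op 2: merge R0<->R1 -> R0=(0,0,0) R1=(0,0,0)
Op 3: inc R0 by 1 -> R0=(1,0,0) value=1
Op 4: merge R1<->R0 -> R1=(1,0,0) R0=(1,0,0)
Op 5: inc R2 by 1 -> R2=(0,0,3) value=3
Op 6: inc R1 by 2 -> R1=(1,2,0) value=3
Op 7: merge R0<->R1 -> R0=(1,2,0) R1=(1,2,0)
Op 8: merge R0<->R1 -> R0=(1,2,0) R1=(1,2,0)
Op 9: merge R1<->R2 -> R1=(1,2,3) R2=(1,2,3)
Op 10: inc R0 by 2 -> R0=(3,2,0) value=5
Op 11: merge R2<->R0 -> R2=(3,2,3) R0=(3,2,3)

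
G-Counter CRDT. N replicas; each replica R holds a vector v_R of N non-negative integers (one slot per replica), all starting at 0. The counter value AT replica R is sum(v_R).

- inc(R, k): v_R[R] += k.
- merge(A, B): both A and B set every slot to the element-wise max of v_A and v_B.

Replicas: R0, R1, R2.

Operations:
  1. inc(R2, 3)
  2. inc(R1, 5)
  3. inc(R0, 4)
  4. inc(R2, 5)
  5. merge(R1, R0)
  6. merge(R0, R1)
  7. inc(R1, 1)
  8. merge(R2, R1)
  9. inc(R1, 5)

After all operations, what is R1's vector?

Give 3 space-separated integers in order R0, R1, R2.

Op 1: inc R2 by 3 -> R2=(0,0,3) value=3
Op 2: inc R1 by 5 -> R1=(0,5,0) value=5
Op 3: inc R0 by 4 -> R0=(4,0,0) value=4
Op 4: inc R2 by 5 -> R2=(0,0,8) value=8
Op 5: merge R1<->R0 -> R1=(4,5,0) R0=(4,5,0)
Op 6: merge R0<->R1 -> R0=(4,5,0) R1=(4,5,0)
Op 7: inc R1 by 1 -> R1=(4,6,0) value=10
Op 8: merge R2<->R1 -> R2=(4,6,8) R1=(4,6,8)
Op 9: inc R1 by 5 -> R1=(4,11,8) value=23

Answer: 4 11 8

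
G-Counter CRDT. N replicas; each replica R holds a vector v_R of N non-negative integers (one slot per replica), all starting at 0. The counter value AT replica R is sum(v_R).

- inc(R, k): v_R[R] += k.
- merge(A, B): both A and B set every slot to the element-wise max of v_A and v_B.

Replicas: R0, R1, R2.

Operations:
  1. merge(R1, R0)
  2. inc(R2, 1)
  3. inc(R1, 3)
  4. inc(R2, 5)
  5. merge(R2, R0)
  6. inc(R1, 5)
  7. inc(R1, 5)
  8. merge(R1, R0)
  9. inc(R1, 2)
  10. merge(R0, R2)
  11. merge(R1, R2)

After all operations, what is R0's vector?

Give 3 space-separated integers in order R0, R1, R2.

Op 1: merge R1<->R0 -> R1=(0,0,0) R0=(0,0,0)
Op 2: inc R2 by 1 -> R2=(0,0,1) value=1
Op 3: inc R1 by 3 -> R1=(0,3,0) value=3
Op 4: inc R2 by 5 -> R2=(0,0,6) value=6
Op 5: merge R2<->R0 -> R2=(0,0,6) R0=(0,0,6)
Op 6: inc R1 by 5 -> R1=(0,8,0) value=8
Op 7: inc R1 by 5 -> R1=(0,13,0) value=13
Op 8: merge R1<->R0 -> R1=(0,13,6) R0=(0,13,6)
Op 9: inc R1 by 2 -> R1=(0,15,6) value=21
Op 10: merge R0<->R2 -> R0=(0,13,6) R2=(0,13,6)
Op 11: merge R1<->R2 -> R1=(0,15,6) R2=(0,15,6)

Answer: 0 13 6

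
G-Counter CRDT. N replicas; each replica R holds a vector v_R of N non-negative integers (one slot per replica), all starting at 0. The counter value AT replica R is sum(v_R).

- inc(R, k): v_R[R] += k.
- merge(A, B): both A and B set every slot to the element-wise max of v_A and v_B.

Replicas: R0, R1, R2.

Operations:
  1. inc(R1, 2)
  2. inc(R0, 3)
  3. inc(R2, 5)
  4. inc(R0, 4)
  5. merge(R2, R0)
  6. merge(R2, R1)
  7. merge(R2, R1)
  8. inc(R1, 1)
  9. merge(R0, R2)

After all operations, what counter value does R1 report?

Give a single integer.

Op 1: inc R1 by 2 -> R1=(0,2,0) value=2
Op 2: inc R0 by 3 -> R0=(3,0,0) value=3
Op 3: inc R2 by 5 -> R2=(0,0,5) value=5
Op 4: inc R0 by 4 -> R0=(7,0,0) value=7
Op 5: merge R2<->R0 -> R2=(7,0,5) R0=(7,0,5)
Op 6: merge R2<->R1 -> R2=(7,2,5) R1=(7,2,5)
Op 7: merge R2<->R1 -> R2=(7,2,5) R1=(7,2,5)
Op 8: inc R1 by 1 -> R1=(7,3,5) value=15
Op 9: merge R0<->R2 -> R0=(7,2,5) R2=(7,2,5)

Answer: 15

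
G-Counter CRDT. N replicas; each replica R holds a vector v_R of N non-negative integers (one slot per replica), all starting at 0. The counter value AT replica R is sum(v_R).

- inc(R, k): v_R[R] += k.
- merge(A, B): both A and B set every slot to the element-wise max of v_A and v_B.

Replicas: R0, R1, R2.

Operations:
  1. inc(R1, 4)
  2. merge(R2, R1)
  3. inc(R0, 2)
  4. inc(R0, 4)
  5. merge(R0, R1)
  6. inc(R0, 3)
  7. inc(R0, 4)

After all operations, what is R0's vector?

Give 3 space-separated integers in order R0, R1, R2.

Op 1: inc R1 by 4 -> R1=(0,4,0) value=4
Op 2: merge R2<->R1 -> R2=(0,4,0) R1=(0,4,0)
Op 3: inc R0 by 2 -> R0=(2,0,0) value=2
Op 4: inc R0 by 4 -> R0=(6,0,0) value=6
Op 5: merge R0<->R1 -> R0=(6,4,0) R1=(6,4,0)
Op 6: inc R0 by 3 -> R0=(9,4,0) value=13
Op 7: inc R0 by 4 -> R0=(13,4,0) value=17

Answer: 13 4 0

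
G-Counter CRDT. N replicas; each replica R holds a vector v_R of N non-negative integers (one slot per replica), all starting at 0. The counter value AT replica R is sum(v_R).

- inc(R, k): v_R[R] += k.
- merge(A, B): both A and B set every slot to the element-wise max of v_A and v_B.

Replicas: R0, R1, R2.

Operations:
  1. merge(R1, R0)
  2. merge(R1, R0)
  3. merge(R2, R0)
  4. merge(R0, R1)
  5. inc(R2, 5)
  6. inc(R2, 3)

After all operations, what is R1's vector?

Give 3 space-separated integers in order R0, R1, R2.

Op 1: merge R1<->R0 -> R1=(0,0,0) R0=(0,0,0)
Op 2: merge R1<->R0 -> R1=(0,0,0) R0=(0,0,0)
Op 3: merge R2<->R0 -> R2=(0,0,0) R0=(0,0,0)
Op 4: merge R0<->R1 -> R0=(0,0,0) R1=(0,0,0)
Op 5: inc R2 by 5 -> R2=(0,0,5) value=5
Op 6: inc R2 by 3 -> R2=(0,0,8) value=8

Answer: 0 0 0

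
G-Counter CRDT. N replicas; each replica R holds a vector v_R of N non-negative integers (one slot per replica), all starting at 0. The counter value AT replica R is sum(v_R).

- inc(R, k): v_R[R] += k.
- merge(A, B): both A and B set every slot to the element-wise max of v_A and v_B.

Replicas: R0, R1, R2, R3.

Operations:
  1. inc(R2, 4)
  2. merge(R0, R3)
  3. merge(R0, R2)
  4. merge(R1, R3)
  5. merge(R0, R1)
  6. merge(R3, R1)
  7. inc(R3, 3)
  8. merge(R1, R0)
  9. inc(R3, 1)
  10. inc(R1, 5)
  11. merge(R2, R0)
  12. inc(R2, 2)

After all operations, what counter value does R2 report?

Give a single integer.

Op 1: inc R2 by 4 -> R2=(0,0,4,0) value=4
Op 2: merge R0<->R3 -> R0=(0,0,0,0) R3=(0,0,0,0)
Op 3: merge R0<->R2 -> R0=(0,0,4,0) R2=(0,0,4,0)
Op 4: merge R1<->R3 -> R1=(0,0,0,0) R3=(0,0,0,0)
Op 5: merge R0<->R1 -> R0=(0,0,4,0) R1=(0,0,4,0)
Op 6: merge R3<->R1 -> R3=(0,0,4,0) R1=(0,0,4,0)
Op 7: inc R3 by 3 -> R3=(0,0,4,3) value=7
Op 8: merge R1<->R0 -> R1=(0,0,4,0) R0=(0,0,4,0)
Op 9: inc R3 by 1 -> R3=(0,0,4,4) value=8
Op 10: inc R1 by 5 -> R1=(0,5,4,0) value=9
Op 11: merge R2<->R0 -> R2=(0,0,4,0) R0=(0,0,4,0)
Op 12: inc R2 by 2 -> R2=(0,0,6,0) value=6

Answer: 6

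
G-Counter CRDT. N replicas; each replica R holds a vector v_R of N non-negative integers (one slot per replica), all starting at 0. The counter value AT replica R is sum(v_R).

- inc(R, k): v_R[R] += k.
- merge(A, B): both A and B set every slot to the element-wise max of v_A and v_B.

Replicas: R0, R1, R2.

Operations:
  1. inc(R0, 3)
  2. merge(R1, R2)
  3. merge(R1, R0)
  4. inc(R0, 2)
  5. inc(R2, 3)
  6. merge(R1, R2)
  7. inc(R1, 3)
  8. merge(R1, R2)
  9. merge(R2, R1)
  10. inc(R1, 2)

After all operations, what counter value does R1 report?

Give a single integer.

Op 1: inc R0 by 3 -> R0=(3,0,0) value=3
Op 2: merge R1<->R2 -> R1=(0,0,0) R2=(0,0,0)
Op 3: merge R1<->R0 -> R1=(3,0,0) R0=(3,0,0)
Op 4: inc R0 by 2 -> R0=(5,0,0) value=5
Op 5: inc R2 by 3 -> R2=(0,0,3) value=3
Op 6: merge R1<->R2 -> R1=(3,0,3) R2=(3,0,3)
Op 7: inc R1 by 3 -> R1=(3,3,3) value=9
Op 8: merge R1<->R2 -> R1=(3,3,3) R2=(3,3,3)
Op 9: merge R2<->R1 -> R2=(3,3,3) R1=(3,3,3)
Op 10: inc R1 by 2 -> R1=(3,5,3) value=11

Answer: 11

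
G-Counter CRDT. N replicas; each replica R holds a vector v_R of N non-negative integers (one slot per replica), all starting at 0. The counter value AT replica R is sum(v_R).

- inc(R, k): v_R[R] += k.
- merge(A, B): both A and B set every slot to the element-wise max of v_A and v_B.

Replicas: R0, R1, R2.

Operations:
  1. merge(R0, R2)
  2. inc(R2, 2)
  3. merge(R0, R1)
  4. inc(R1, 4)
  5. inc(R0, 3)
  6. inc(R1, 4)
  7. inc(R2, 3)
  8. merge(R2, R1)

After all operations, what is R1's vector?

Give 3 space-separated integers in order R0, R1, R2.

Op 1: merge R0<->R2 -> R0=(0,0,0) R2=(0,0,0)
Op 2: inc R2 by 2 -> R2=(0,0,2) value=2
Op 3: merge R0<->R1 -> R0=(0,0,0) R1=(0,0,0)
Op 4: inc R1 by 4 -> R1=(0,4,0) value=4
Op 5: inc R0 by 3 -> R0=(3,0,0) value=3
Op 6: inc R1 by 4 -> R1=(0,8,0) value=8
Op 7: inc R2 by 3 -> R2=(0,0,5) value=5
Op 8: merge R2<->R1 -> R2=(0,8,5) R1=(0,8,5)

Answer: 0 8 5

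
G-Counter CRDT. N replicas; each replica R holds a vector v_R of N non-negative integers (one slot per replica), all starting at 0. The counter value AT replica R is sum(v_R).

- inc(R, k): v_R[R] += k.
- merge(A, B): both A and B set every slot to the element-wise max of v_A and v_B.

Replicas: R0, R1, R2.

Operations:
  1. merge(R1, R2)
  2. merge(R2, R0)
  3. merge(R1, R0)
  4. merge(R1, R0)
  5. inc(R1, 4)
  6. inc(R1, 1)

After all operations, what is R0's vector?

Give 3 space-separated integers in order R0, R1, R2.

Op 1: merge R1<->R2 -> R1=(0,0,0) R2=(0,0,0)
Op 2: merge R2<->R0 -> R2=(0,0,0) R0=(0,0,0)
Op 3: merge R1<->R0 -> R1=(0,0,0) R0=(0,0,0)
Op 4: merge R1<->R0 -> R1=(0,0,0) R0=(0,0,0)
Op 5: inc R1 by 4 -> R1=(0,4,0) value=4
Op 6: inc R1 by 1 -> R1=(0,5,0) value=5

Answer: 0 0 0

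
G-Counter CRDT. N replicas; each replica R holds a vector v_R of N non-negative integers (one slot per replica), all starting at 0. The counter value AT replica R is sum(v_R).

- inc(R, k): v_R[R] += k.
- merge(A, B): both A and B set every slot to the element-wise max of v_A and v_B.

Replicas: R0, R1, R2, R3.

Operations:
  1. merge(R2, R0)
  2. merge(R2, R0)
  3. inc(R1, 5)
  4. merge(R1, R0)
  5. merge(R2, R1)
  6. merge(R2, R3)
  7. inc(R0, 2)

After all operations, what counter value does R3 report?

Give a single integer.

Op 1: merge R2<->R0 -> R2=(0,0,0,0) R0=(0,0,0,0)
Op 2: merge R2<->R0 -> R2=(0,0,0,0) R0=(0,0,0,0)
Op 3: inc R1 by 5 -> R1=(0,5,0,0) value=5
Op 4: merge R1<->R0 -> R1=(0,5,0,0) R0=(0,5,0,0)
Op 5: merge R2<->R1 -> R2=(0,5,0,0) R1=(0,5,0,0)
Op 6: merge R2<->R3 -> R2=(0,5,0,0) R3=(0,5,0,0)
Op 7: inc R0 by 2 -> R0=(2,5,0,0) value=7

Answer: 5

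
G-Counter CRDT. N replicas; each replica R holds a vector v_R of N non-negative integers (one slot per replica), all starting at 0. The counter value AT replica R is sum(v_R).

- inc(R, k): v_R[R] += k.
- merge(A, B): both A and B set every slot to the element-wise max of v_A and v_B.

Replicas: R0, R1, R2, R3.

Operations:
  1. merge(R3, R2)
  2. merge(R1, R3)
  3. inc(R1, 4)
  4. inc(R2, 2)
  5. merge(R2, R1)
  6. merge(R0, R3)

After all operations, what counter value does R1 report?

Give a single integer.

Op 1: merge R3<->R2 -> R3=(0,0,0,0) R2=(0,0,0,0)
Op 2: merge R1<->R3 -> R1=(0,0,0,0) R3=(0,0,0,0)
Op 3: inc R1 by 4 -> R1=(0,4,0,0) value=4
Op 4: inc R2 by 2 -> R2=(0,0,2,0) value=2
Op 5: merge R2<->R1 -> R2=(0,4,2,0) R1=(0,4,2,0)
Op 6: merge R0<->R3 -> R0=(0,0,0,0) R3=(0,0,0,0)

Answer: 6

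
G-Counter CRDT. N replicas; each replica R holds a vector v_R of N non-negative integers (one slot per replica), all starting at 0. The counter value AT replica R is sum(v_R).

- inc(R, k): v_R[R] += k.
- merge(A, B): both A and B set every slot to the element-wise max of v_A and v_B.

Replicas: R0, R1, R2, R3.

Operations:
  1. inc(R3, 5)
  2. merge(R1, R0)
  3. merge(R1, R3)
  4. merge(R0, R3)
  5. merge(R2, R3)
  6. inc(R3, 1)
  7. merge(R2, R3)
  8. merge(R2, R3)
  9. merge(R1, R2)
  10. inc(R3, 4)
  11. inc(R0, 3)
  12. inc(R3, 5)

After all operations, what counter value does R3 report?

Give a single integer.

Answer: 15

Derivation:
Op 1: inc R3 by 5 -> R3=(0,0,0,5) value=5
Op 2: merge R1<->R0 -> R1=(0,0,0,0) R0=(0,0,0,0)
Op 3: merge R1<->R3 -> R1=(0,0,0,5) R3=(0,0,0,5)
Op 4: merge R0<->R3 -> R0=(0,0,0,5) R3=(0,0,0,5)
Op 5: merge R2<->R3 -> R2=(0,0,0,5) R3=(0,0,0,5)
Op 6: inc R3 by 1 -> R3=(0,0,0,6) value=6
Op 7: merge R2<->R3 -> R2=(0,0,0,6) R3=(0,0,0,6)
Op 8: merge R2<->R3 -> R2=(0,0,0,6) R3=(0,0,0,6)
Op 9: merge R1<->R2 -> R1=(0,0,0,6) R2=(0,0,0,6)
Op 10: inc R3 by 4 -> R3=(0,0,0,10) value=10
Op 11: inc R0 by 3 -> R0=(3,0,0,5) value=8
Op 12: inc R3 by 5 -> R3=(0,0,0,15) value=15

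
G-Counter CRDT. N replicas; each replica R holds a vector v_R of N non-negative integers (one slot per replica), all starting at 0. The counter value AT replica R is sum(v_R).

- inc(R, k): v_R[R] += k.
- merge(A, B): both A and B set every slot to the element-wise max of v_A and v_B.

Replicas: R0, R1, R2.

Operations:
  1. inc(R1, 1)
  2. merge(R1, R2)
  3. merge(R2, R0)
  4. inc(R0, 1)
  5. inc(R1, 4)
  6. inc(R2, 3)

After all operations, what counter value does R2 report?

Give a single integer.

Answer: 4

Derivation:
Op 1: inc R1 by 1 -> R1=(0,1,0) value=1
Op 2: merge R1<->R2 -> R1=(0,1,0) R2=(0,1,0)
Op 3: merge R2<->R0 -> R2=(0,1,0) R0=(0,1,0)
Op 4: inc R0 by 1 -> R0=(1,1,0) value=2
Op 5: inc R1 by 4 -> R1=(0,5,0) value=5
Op 6: inc R2 by 3 -> R2=(0,1,3) value=4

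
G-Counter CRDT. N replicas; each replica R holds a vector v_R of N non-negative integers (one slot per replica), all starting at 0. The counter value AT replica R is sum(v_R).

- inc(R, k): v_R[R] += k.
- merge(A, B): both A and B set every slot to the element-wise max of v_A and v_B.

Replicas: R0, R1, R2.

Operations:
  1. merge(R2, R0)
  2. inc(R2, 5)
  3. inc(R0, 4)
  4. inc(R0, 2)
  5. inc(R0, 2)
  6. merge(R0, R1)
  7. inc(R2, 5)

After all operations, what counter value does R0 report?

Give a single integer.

Answer: 8

Derivation:
Op 1: merge R2<->R0 -> R2=(0,0,0) R0=(0,0,0)
Op 2: inc R2 by 5 -> R2=(0,0,5) value=5
Op 3: inc R0 by 4 -> R0=(4,0,0) value=4
Op 4: inc R0 by 2 -> R0=(6,0,0) value=6
Op 5: inc R0 by 2 -> R0=(8,0,0) value=8
Op 6: merge R0<->R1 -> R0=(8,0,0) R1=(8,0,0)
Op 7: inc R2 by 5 -> R2=(0,0,10) value=10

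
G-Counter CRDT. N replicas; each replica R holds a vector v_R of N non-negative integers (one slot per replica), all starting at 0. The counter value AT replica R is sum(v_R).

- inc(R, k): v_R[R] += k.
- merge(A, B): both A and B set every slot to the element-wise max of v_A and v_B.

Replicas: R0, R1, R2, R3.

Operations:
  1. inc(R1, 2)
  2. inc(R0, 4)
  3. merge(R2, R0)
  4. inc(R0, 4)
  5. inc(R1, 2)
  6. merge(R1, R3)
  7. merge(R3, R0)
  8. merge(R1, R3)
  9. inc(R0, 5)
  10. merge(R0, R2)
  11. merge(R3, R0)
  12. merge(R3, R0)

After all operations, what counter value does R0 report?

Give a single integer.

Answer: 17

Derivation:
Op 1: inc R1 by 2 -> R1=(0,2,0,0) value=2
Op 2: inc R0 by 4 -> R0=(4,0,0,0) value=4
Op 3: merge R2<->R0 -> R2=(4,0,0,0) R0=(4,0,0,0)
Op 4: inc R0 by 4 -> R0=(8,0,0,0) value=8
Op 5: inc R1 by 2 -> R1=(0,4,0,0) value=4
Op 6: merge R1<->R3 -> R1=(0,4,0,0) R3=(0,4,0,0)
Op 7: merge R3<->R0 -> R3=(8,4,0,0) R0=(8,4,0,0)
Op 8: merge R1<->R3 -> R1=(8,4,0,0) R3=(8,4,0,0)
Op 9: inc R0 by 5 -> R0=(13,4,0,0) value=17
Op 10: merge R0<->R2 -> R0=(13,4,0,0) R2=(13,4,0,0)
Op 11: merge R3<->R0 -> R3=(13,4,0,0) R0=(13,4,0,0)
Op 12: merge R3<->R0 -> R3=(13,4,0,0) R0=(13,4,0,0)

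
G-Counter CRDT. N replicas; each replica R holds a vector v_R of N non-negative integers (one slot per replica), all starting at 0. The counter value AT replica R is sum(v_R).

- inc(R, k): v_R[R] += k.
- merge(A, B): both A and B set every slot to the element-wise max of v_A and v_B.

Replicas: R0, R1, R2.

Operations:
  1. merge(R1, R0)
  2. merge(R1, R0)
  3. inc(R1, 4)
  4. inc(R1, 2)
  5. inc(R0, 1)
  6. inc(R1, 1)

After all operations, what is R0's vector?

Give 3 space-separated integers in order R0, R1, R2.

Answer: 1 0 0

Derivation:
Op 1: merge R1<->R0 -> R1=(0,0,0) R0=(0,0,0)
Op 2: merge R1<->R0 -> R1=(0,0,0) R0=(0,0,0)
Op 3: inc R1 by 4 -> R1=(0,4,0) value=4
Op 4: inc R1 by 2 -> R1=(0,6,0) value=6
Op 5: inc R0 by 1 -> R0=(1,0,0) value=1
Op 6: inc R1 by 1 -> R1=(0,7,0) value=7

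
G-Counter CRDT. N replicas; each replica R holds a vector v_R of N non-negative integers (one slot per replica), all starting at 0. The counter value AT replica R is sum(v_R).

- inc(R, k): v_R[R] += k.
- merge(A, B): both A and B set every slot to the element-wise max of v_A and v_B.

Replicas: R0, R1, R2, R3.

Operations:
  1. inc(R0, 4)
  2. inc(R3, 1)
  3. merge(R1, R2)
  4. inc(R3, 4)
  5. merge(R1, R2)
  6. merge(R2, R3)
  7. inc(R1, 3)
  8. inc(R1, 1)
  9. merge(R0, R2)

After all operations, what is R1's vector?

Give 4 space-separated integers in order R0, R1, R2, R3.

Op 1: inc R0 by 4 -> R0=(4,0,0,0) value=4
Op 2: inc R3 by 1 -> R3=(0,0,0,1) value=1
Op 3: merge R1<->R2 -> R1=(0,0,0,0) R2=(0,0,0,0)
Op 4: inc R3 by 4 -> R3=(0,0,0,5) value=5
Op 5: merge R1<->R2 -> R1=(0,0,0,0) R2=(0,0,0,0)
Op 6: merge R2<->R3 -> R2=(0,0,0,5) R3=(0,0,0,5)
Op 7: inc R1 by 3 -> R1=(0,3,0,0) value=3
Op 8: inc R1 by 1 -> R1=(0,4,0,0) value=4
Op 9: merge R0<->R2 -> R0=(4,0,0,5) R2=(4,0,0,5)

Answer: 0 4 0 0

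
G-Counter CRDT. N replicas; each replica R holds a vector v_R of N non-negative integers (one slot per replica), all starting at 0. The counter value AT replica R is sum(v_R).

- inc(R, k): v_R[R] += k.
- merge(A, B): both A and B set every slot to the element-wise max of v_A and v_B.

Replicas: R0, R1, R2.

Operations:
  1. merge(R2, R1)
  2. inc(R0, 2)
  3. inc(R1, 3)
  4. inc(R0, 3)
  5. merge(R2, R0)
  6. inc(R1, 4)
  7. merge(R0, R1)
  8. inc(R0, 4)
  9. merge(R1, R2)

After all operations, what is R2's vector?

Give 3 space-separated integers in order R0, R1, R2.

Op 1: merge R2<->R1 -> R2=(0,0,0) R1=(0,0,0)
Op 2: inc R0 by 2 -> R0=(2,0,0) value=2
Op 3: inc R1 by 3 -> R1=(0,3,0) value=3
Op 4: inc R0 by 3 -> R0=(5,0,0) value=5
Op 5: merge R2<->R0 -> R2=(5,0,0) R0=(5,0,0)
Op 6: inc R1 by 4 -> R1=(0,7,0) value=7
Op 7: merge R0<->R1 -> R0=(5,7,0) R1=(5,7,0)
Op 8: inc R0 by 4 -> R0=(9,7,0) value=16
Op 9: merge R1<->R2 -> R1=(5,7,0) R2=(5,7,0)

Answer: 5 7 0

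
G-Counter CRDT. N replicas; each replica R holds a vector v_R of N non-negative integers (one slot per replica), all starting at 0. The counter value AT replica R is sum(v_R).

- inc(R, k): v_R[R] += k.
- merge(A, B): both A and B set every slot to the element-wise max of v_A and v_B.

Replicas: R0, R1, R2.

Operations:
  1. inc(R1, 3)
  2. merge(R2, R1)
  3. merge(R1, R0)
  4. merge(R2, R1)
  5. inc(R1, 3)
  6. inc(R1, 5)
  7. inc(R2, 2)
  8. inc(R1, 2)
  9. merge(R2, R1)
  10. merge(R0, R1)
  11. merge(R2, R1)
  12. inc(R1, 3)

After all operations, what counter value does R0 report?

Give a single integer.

Answer: 15

Derivation:
Op 1: inc R1 by 3 -> R1=(0,3,0) value=3
Op 2: merge R2<->R1 -> R2=(0,3,0) R1=(0,3,0)
Op 3: merge R1<->R0 -> R1=(0,3,0) R0=(0,3,0)
Op 4: merge R2<->R1 -> R2=(0,3,0) R1=(0,3,0)
Op 5: inc R1 by 3 -> R1=(0,6,0) value=6
Op 6: inc R1 by 5 -> R1=(0,11,0) value=11
Op 7: inc R2 by 2 -> R2=(0,3,2) value=5
Op 8: inc R1 by 2 -> R1=(0,13,0) value=13
Op 9: merge R2<->R1 -> R2=(0,13,2) R1=(0,13,2)
Op 10: merge R0<->R1 -> R0=(0,13,2) R1=(0,13,2)
Op 11: merge R2<->R1 -> R2=(0,13,2) R1=(0,13,2)
Op 12: inc R1 by 3 -> R1=(0,16,2) value=18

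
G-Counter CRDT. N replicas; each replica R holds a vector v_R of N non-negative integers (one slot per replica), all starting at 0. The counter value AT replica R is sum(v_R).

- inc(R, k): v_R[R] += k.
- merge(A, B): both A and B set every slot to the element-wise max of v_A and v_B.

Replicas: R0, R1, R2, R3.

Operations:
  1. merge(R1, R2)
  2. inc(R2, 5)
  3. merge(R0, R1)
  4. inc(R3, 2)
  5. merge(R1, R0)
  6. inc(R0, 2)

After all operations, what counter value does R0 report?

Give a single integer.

Op 1: merge R1<->R2 -> R1=(0,0,0,0) R2=(0,0,0,0)
Op 2: inc R2 by 5 -> R2=(0,0,5,0) value=5
Op 3: merge R0<->R1 -> R0=(0,0,0,0) R1=(0,0,0,0)
Op 4: inc R3 by 2 -> R3=(0,0,0,2) value=2
Op 5: merge R1<->R0 -> R1=(0,0,0,0) R0=(0,0,0,0)
Op 6: inc R0 by 2 -> R0=(2,0,0,0) value=2

Answer: 2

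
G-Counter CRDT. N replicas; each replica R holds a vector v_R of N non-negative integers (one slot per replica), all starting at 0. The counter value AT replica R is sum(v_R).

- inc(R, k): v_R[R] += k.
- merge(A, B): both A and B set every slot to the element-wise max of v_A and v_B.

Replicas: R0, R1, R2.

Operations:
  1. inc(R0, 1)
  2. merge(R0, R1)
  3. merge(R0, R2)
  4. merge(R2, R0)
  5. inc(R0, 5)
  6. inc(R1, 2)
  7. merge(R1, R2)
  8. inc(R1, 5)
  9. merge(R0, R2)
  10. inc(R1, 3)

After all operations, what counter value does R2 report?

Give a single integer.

Answer: 8

Derivation:
Op 1: inc R0 by 1 -> R0=(1,0,0) value=1
Op 2: merge R0<->R1 -> R0=(1,0,0) R1=(1,0,0)
Op 3: merge R0<->R2 -> R0=(1,0,0) R2=(1,0,0)
Op 4: merge R2<->R0 -> R2=(1,0,0) R0=(1,0,0)
Op 5: inc R0 by 5 -> R0=(6,0,0) value=6
Op 6: inc R1 by 2 -> R1=(1,2,0) value=3
Op 7: merge R1<->R2 -> R1=(1,2,0) R2=(1,2,0)
Op 8: inc R1 by 5 -> R1=(1,7,0) value=8
Op 9: merge R0<->R2 -> R0=(6,2,0) R2=(6,2,0)
Op 10: inc R1 by 3 -> R1=(1,10,0) value=11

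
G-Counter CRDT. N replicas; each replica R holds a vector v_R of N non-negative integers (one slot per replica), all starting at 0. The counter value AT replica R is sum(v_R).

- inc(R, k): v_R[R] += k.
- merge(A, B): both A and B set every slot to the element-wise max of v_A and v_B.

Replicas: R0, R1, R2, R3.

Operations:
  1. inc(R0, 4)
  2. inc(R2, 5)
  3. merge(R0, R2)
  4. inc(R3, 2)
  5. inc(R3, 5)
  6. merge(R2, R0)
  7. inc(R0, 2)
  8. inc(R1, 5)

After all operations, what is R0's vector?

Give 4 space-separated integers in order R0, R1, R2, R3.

Op 1: inc R0 by 4 -> R0=(4,0,0,0) value=4
Op 2: inc R2 by 5 -> R2=(0,0,5,0) value=5
Op 3: merge R0<->R2 -> R0=(4,0,5,0) R2=(4,0,5,0)
Op 4: inc R3 by 2 -> R3=(0,0,0,2) value=2
Op 5: inc R3 by 5 -> R3=(0,0,0,7) value=7
Op 6: merge R2<->R0 -> R2=(4,0,5,0) R0=(4,0,5,0)
Op 7: inc R0 by 2 -> R0=(6,0,5,0) value=11
Op 8: inc R1 by 5 -> R1=(0,5,0,0) value=5

Answer: 6 0 5 0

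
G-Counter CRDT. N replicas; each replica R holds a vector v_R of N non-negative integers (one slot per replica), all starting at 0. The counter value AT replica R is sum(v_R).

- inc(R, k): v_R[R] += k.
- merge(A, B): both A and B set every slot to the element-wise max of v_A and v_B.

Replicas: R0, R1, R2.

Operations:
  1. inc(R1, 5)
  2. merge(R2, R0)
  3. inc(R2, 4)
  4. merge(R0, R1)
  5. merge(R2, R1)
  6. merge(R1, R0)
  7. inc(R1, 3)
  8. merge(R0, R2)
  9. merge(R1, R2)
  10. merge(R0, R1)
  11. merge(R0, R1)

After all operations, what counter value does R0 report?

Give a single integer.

Op 1: inc R1 by 5 -> R1=(0,5,0) value=5
Op 2: merge R2<->R0 -> R2=(0,0,0) R0=(0,0,0)
Op 3: inc R2 by 4 -> R2=(0,0,4) value=4
Op 4: merge R0<->R1 -> R0=(0,5,0) R1=(0,5,0)
Op 5: merge R2<->R1 -> R2=(0,5,4) R1=(0,5,4)
Op 6: merge R1<->R0 -> R1=(0,5,4) R0=(0,5,4)
Op 7: inc R1 by 3 -> R1=(0,8,4) value=12
Op 8: merge R0<->R2 -> R0=(0,5,4) R2=(0,5,4)
Op 9: merge R1<->R2 -> R1=(0,8,4) R2=(0,8,4)
Op 10: merge R0<->R1 -> R0=(0,8,4) R1=(0,8,4)
Op 11: merge R0<->R1 -> R0=(0,8,4) R1=(0,8,4)

Answer: 12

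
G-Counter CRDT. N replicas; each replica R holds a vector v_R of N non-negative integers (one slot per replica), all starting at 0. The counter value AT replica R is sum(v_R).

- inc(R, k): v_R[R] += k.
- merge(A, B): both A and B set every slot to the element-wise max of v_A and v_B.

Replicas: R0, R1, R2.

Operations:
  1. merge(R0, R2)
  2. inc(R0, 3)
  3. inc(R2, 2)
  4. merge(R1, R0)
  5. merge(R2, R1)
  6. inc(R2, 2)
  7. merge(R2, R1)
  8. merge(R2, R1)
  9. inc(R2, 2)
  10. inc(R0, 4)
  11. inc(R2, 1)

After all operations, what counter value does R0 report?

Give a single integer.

Op 1: merge R0<->R2 -> R0=(0,0,0) R2=(0,0,0)
Op 2: inc R0 by 3 -> R0=(3,0,0) value=3
Op 3: inc R2 by 2 -> R2=(0,0,2) value=2
Op 4: merge R1<->R0 -> R1=(3,0,0) R0=(3,0,0)
Op 5: merge R2<->R1 -> R2=(3,0,2) R1=(3,0,2)
Op 6: inc R2 by 2 -> R2=(3,0,4) value=7
Op 7: merge R2<->R1 -> R2=(3,0,4) R1=(3,0,4)
Op 8: merge R2<->R1 -> R2=(3,0,4) R1=(3,0,4)
Op 9: inc R2 by 2 -> R2=(3,0,6) value=9
Op 10: inc R0 by 4 -> R0=(7,0,0) value=7
Op 11: inc R2 by 1 -> R2=(3,0,7) value=10

Answer: 7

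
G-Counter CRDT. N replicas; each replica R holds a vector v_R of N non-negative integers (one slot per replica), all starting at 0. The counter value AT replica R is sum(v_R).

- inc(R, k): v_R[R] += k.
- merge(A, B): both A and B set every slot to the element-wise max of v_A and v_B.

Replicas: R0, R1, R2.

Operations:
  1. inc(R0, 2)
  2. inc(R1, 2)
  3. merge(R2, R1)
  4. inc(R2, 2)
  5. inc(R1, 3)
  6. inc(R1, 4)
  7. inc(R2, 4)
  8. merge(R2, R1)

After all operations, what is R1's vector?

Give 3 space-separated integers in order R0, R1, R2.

Answer: 0 9 6

Derivation:
Op 1: inc R0 by 2 -> R0=(2,0,0) value=2
Op 2: inc R1 by 2 -> R1=(0,2,0) value=2
Op 3: merge R2<->R1 -> R2=(0,2,0) R1=(0,2,0)
Op 4: inc R2 by 2 -> R2=(0,2,2) value=4
Op 5: inc R1 by 3 -> R1=(0,5,0) value=5
Op 6: inc R1 by 4 -> R1=(0,9,0) value=9
Op 7: inc R2 by 4 -> R2=(0,2,6) value=8
Op 8: merge R2<->R1 -> R2=(0,9,6) R1=(0,9,6)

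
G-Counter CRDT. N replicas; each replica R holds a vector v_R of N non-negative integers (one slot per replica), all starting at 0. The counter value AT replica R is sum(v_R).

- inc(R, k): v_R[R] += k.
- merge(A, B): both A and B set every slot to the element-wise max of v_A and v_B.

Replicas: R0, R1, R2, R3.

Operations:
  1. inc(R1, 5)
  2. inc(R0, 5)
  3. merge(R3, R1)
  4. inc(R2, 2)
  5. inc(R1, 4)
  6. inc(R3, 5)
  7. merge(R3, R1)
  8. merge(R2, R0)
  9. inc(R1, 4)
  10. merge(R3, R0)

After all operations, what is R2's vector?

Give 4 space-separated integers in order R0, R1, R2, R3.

Op 1: inc R1 by 5 -> R1=(0,5,0,0) value=5
Op 2: inc R0 by 5 -> R0=(5,0,0,0) value=5
Op 3: merge R3<->R1 -> R3=(0,5,0,0) R1=(0,5,0,0)
Op 4: inc R2 by 2 -> R2=(0,0,2,0) value=2
Op 5: inc R1 by 4 -> R1=(0,9,0,0) value=9
Op 6: inc R3 by 5 -> R3=(0,5,0,5) value=10
Op 7: merge R3<->R1 -> R3=(0,9,0,5) R1=(0,9,0,5)
Op 8: merge R2<->R0 -> R2=(5,0,2,0) R0=(5,0,2,0)
Op 9: inc R1 by 4 -> R1=(0,13,0,5) value=18
Op 10: merge R3<->R0 -> R3=(5,9,2,5) R0=(5,9,2,5)

Answer: 5 0 2 0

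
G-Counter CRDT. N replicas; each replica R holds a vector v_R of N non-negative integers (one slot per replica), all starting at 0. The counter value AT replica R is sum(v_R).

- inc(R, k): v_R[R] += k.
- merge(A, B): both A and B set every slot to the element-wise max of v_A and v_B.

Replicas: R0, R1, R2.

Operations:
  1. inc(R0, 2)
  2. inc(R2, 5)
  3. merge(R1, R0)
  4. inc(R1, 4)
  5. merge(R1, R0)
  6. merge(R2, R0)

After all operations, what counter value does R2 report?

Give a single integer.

Answer: 11

Derivation:
Op 1: inc R0 by 2 -> R0=(2,0,0) value=2
Op 2: inc R2 by 5 -> R2=(0,0,5) value=5
Op 3: merge R1<->R0 -> R1=(2,0,0) R0=(2,0,0)
Op 4: inc R1 by 4 -> R1=(2,4,0) value=6
Op 5: merge R1<->R0 -> R1=(2,4,0) R0=(2,4,0)
Op 6: merge R2<->R0 -> R2=(2,4,5) R0=(2,4,5)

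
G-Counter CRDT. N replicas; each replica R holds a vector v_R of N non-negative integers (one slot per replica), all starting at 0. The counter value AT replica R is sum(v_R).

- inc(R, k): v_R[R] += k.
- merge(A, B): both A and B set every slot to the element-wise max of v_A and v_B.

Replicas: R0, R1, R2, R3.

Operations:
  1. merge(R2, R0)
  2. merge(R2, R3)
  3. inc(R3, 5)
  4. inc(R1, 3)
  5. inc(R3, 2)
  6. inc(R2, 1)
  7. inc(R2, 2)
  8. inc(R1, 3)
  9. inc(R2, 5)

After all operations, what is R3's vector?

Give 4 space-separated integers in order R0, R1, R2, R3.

Op 1: merge R2<->R0 -> R2=(0,0,0,0) R0=(0,0,0,0)
Op 2: merge R2<->R3 -> R2=(0,0,0,0) R3=(0,0,0,0)
Op 3: inc R3 by 5 -> R3=(0,0,0,5) value=5
Op 4: inc R1 by 3 -> R1=(0,3,0,0) value=3
Op 5: inc R3 by 2 -> R3=(0,0,0,7) value=7
Op 6: inc R2 by 1 -> R2=(0,0,1,0) value=1
Op 7: inc R2 by 2 -> R2=(0,0,3,0) value=3
Op 8: inc R1 by 3 -> R1=(0,6,0,0) value=6
Op 9: inc R2 by 5 -> R2=(0,0,8,0) value=8

Answer: 0 0 0 7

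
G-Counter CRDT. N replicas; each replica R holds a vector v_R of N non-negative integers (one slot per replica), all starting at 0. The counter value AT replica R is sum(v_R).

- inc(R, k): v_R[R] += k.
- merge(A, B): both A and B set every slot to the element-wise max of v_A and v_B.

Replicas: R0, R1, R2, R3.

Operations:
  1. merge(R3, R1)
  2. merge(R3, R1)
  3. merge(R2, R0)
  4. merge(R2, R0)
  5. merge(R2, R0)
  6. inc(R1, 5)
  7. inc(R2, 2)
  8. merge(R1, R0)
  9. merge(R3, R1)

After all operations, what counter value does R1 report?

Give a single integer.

Answer: 5

Derivation:
Op 1: merge R3<->R1 -> R3=(0,0,0,0) R1=(0,0,0,0)
Op 2: merge R3<->R1 -> R3=(0,0,0,0) R1=(0,0,0,0)
Op 3: merge R2<->R0 -> R2=(0,0,0,0) R0=(0,0,0,0)
Op 4: merge R2<->R0 -> R2=(0,0,0,0) R0=(0,0,0,0)
Op 5: merge R2<->R0 -> R2=(0,0,0,0) R0=(0,0,0,0)
Op 6: inc R1 by 5 -> R1=(0,5,0,0) value=5
Op 7: inc R2 by 2 -> R2=(0,0,2,0) value=2
Op 8: merge R1<->R0 -> R1=(0,5,0,0) R0=(0,5,0,0)
Op 9: merge R3<->R1 -> R3=(0,5,0,0) R1=(0,5,0,0)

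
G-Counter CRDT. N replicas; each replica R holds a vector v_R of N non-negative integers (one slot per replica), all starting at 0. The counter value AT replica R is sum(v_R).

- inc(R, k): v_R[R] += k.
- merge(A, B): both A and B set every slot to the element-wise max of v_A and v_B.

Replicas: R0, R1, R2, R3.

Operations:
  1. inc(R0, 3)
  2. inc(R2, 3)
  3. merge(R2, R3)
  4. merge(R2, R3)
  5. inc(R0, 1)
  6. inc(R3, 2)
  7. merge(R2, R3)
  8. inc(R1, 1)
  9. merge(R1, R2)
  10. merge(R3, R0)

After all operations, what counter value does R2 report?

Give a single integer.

Answer: 6

Derivation:
Op 1: inc R0 by 3 -> R0=(3,0,0,0) value=3
Op 2: inc R2 by 3 -> R2=(0,0,3,0) value=3
Op 3: merge R2<->R3 -> R2=(0,0,3,0) R3=(0,0,3,0)
Op 4: merge R2<->R3 -> R2=(0,0,3,0) R3=(0,0,3,0)
Op 5: inc R0 by 1 -> R0=(4,0,0,0) value=4
Op 6: inc R3 by 2 -> R3=(0,0,3,2) value=5
Op 7: merge R2<->R3 -> R2=(0,0,3,2) R3=(0,0,3,2)
Op 8: inc R1 by 1 -> R1=(0,1,0,0) value=1
Op 9: merge R1<->R2 -> R1=(0,1,3,2) R2=(0,1,3,2)
Op 10: merge R3<->R0 -> R3=(4,0,3,2) R0=(4,0,3,2)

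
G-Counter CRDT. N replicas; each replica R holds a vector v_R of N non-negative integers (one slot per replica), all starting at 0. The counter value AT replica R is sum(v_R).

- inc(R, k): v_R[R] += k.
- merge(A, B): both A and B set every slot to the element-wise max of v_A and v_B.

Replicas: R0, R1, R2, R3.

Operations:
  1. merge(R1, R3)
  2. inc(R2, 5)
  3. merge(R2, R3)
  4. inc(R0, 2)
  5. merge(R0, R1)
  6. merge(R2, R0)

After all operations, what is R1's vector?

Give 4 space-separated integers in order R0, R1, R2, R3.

Answer: 2 0 0 0

Derivation:
Op 1: merge R1<->R3 -> R1=(0,0,0,0) R3=(0,0,0,0)
Op 2: inc R2 by 5 -> R2=(0,0,5,0) value=5
Op 3: merge R2<->R3 -> R2=(0,0,5,0) R3=(0,0,5,0)
Op 4: inc R0 by 2 -> R0=(2,0,0,0) value=2
Op 5: merge R0<->R1 -> R0=(2,0,0,0) R1=(2,0,0,0)
Op 6: merge R2<->R0 -> R2=(2,0,5,0) R0=(2,0,5,0)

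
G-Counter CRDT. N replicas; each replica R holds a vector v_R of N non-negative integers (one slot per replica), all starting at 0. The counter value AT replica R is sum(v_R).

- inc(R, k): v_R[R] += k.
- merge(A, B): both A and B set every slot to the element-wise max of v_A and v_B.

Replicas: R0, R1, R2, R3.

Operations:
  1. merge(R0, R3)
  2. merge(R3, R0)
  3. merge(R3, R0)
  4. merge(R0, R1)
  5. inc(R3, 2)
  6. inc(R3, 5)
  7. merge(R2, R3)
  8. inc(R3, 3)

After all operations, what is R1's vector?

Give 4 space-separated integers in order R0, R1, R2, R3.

Answer: 0 0 0 0

Derivation:
Op 1: merge R0<->R3 -> R0=(0,0,0,0) R3=(0,0,0,0)
Op 2: merge R3<->R0 -> R3=(0,0,0,0) R0=(0,0,0,0)
Op 3: merge R3<->R0 -> R3=(0,0,0,0) R0=(0,0,0,0)
Op 4: merge R0<->R1 -> R0=(0,0,0,0) R1=(0,0,0,0)
Op 5: inc R3 by 2 -> R3=(0,0,0,2) value=2
Op 6: inc R3 by 5 -> R3=(0,0,0,7) value=7
Op 7: merge R2<->R3 -> R2=(0,0,0,7) R3=(0,0,0,7)
Op 8: inc R3 by 3 -> R3=(0,0,0,10) value=10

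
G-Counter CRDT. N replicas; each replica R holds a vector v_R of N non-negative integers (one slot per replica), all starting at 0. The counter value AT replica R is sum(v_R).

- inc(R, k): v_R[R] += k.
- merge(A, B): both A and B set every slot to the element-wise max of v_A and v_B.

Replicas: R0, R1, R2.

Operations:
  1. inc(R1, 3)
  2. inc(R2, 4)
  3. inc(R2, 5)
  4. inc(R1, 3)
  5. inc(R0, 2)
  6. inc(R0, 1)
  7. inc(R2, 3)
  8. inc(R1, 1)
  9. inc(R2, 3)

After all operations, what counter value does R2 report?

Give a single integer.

Answer: 15

Derivation:
Op 1: inc R1 by 3 -> R1=(0,3,0) value=3
Op 2: inc R2 by 4 -> R2=(0,0,4) value=4
Op 3: inc R2 by 5 -> R2=(0,0,9) value=9
Op 4: inc R1 by 3 -> R1=(0,6,0) value=6
Op 5: inc R0 by 2 -> R0=(2,0,0) value=2
Op 6: inc R0 by 1 -> R0=(3,0,0) value=3
Op 7: inc R2 by 3 -> R2=(0,0,12) value=12
Op 8: inc R1 by 1 -> R1=(0,7,0) value=7
Op 9: inc R2 by 3 -> R2=(0,0,15) value=15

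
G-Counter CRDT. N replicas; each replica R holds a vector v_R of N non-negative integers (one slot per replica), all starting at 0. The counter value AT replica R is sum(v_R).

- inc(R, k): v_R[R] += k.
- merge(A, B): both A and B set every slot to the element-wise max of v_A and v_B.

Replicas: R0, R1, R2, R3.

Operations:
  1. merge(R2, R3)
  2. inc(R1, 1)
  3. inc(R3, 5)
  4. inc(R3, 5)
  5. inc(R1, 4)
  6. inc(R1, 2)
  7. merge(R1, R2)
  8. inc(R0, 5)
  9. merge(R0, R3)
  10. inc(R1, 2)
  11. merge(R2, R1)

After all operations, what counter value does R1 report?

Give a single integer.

Op 1: merge R2<->R3 -> R2=(0,0,0,0) R3=(0,0,0,0)
Op 2: inc R1 by 1 -> R1=(0,1,0,0) value=1
Op 3: inc R3 by 5 -> R3=(0,0,0,5) value=5
Op 4: inc R3 by 5 -> R3=(0,0,0,10) value=10
Op 5: inc R1 by 4 -> R1=(0,5,0,0) value=5
Op 6: inc R1 by 2 -> R1=(0,7,0,0) value=7
Op 7: merge R1<->R2 -> R1=(0,7,0,0) R2=(0,7,0,0)
Op 8: inc R0 by 5 -> R0=(5,0,0,0) value=5
Op 9: merge R0<->R3 -> R0=(5,0,0,10) R3=(5,0,0,10)
Op 10: inc R1 by 2 -> R1=(0,9,0,0) value=9
Op 11: merge R2<->R1 -> R2=(0,9,0,0) R1=(0,9,0,0)

Answer: 9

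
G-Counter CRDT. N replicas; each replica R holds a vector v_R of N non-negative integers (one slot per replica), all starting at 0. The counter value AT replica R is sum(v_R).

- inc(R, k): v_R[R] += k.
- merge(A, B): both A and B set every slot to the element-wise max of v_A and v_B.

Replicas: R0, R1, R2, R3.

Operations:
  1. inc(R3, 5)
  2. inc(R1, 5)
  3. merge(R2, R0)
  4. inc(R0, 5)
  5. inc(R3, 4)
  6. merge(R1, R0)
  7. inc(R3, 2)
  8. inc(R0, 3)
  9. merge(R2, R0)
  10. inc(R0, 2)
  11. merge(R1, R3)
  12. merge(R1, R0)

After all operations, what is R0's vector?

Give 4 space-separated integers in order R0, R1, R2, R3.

Answer: 10 5 0 11

Derivation:
Op 1: inc R3 by 5 -> R3=(0,0,0,5) value=5
Op 2: inc R1 by 5 -> R1=(0,5,0,0) value=5
Op 3: merge R2<->R0 -> R2=(0,0,0,0) R0=(0,0,0,0)
Op 4: inc R0 by 5 -> R0=(5,0,0,0) value=5
Op 5: inc R3 by 4 -> R3=(0,0,0,9) value=9
Op 6: merge R1<->R0 -> R1=(5,5,0,0) R0=(5,5,0,0)
Op 7: inc R3 by 2 -> R3=(0,0,0,11) value=11
Op 8: inc R0 by 3 -> R0=(8,5,0,0) value=13
Op 9: merge R2<->R0 -> R2=(8,5,0,0) R0=(8,5,0,0)
Op 10: inc R0 by 2 -> R0=(10,5,0,0) value=15
Op 11: merge R1<->R3 -> R1=(5,5,0,11) R3=(5,5,0,11)
Op 12: merge R1<->R0 -> R1=(10,5,0,11) R0=(10,5,0,11)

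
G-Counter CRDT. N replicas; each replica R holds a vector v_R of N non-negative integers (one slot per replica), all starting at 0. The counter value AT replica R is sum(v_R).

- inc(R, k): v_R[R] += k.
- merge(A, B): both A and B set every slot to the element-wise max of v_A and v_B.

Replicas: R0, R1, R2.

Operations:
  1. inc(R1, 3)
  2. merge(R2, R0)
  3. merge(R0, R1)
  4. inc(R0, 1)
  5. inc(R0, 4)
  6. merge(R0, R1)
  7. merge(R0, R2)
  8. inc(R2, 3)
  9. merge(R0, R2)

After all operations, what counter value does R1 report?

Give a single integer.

Op 1: inc R1 by 3 -> R1=(0,3,0) value=3
Op 2: merge R2<->R0 -> R2=(0,0,0) R0=(0,0,0)
Op 3: merge R0<->R1 -> R0=(0,3,0) R1=(0,3,0)
Op 4: inc R0 by 1 -> R0=(1,3,0) value=4
Op 5: inc R0 by 4 -> R0=(5,3,0) value=8
Op 6: merge R0<->R1 -> R0=(5,3,0) R1=(5,3,0)
Op 7: merge R0<->R2 -> R0=(5,3,0) R2=(5,3,0)
Op 8: inc R2 by 3 -> R2=(5,3,3) value=11
Op 9: merge R0<->R2 -> R0=(5,3,3) R2=(5,3,3)

Answer: 8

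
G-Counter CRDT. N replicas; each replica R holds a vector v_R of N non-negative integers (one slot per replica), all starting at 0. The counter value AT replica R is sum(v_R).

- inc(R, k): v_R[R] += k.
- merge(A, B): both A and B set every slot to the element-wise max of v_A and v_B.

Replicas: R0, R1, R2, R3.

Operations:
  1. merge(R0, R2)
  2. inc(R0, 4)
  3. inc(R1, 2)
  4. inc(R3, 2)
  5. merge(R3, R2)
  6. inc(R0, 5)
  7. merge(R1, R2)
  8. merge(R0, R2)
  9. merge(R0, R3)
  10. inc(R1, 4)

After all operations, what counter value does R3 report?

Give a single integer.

Op 1: merge R0<->R2 -> R0=(0,0,0,0) R2=(0,0,0,0)
Op 2: inc R0 by 4 -> R0=(4,0,0,0) value=4
Op 3: inc R1 by 2 -> R1=(0,2,0,0) value=2
Op 4: inc R3 by 2 -> R3=(0,0,0,2) value=2
Op 5: merge R3<->R2 -> R3=(0,0,0,2) R2=(0,0,0,2)
Op 6: inc R0 by 5 -> R0=(9,0,0,0) value=9
Op 7: merge R1<->R2 -> R1=(0,2,0,2) R2=(0,2,0,2)
Op 8: merge R0<->R2 -> R0=(9,2,0,2) R2=(9,2,0,2)
Op 9: merge R0<->R3 -> R0=(9,2,0,2) R3=(9,2,0,2)
Op 10: inc R1 by 4 -> R1=(0,6,0,2) value=8

Answer: 13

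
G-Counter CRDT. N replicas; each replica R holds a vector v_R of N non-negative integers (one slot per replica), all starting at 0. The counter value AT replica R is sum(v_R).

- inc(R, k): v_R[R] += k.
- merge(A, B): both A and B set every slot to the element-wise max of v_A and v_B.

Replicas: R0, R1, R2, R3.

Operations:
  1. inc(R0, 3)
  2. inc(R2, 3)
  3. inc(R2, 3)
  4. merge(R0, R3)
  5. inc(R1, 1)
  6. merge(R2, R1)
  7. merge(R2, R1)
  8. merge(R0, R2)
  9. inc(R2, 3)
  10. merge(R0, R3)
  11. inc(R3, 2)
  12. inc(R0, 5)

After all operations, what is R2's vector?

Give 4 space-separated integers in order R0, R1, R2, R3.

Op 1: inc R0 by 3 -> R0=(3,0,0,0) value=3
Op 2: inc R2 by 3 -> R2=(0,0,3,0) value=3
Op 3: inc R2 by 3 -> R2=(0,0,6,0) value=6
Op 4: merge R0<->R3 -> R0=(3,0,0,0) R3=(3,0,0,0)
Op 5: inc R1 by 1 -> R1=(0,1,0,0) value=1
Op 6: merge R2<->R1 -> R2=(0,1,6,0) R1=(0,1,6,0)
Op 7: merge R2<->R1 -> R2=(0,1,6,0) R1=(0,1,6,0)
Op 8: merge R0<->R2 -> R0=(3,1,6,0) R2=(3,1,6,0)
Op 9: inc R2 by 3 -> R2=(3,1,9,0) value=13
Op 10: merge R0<->R3 -> R0=(3,1,6,0) R3=(3,1,6,0)
Op 11: inc R3 by 2 -> R3=(3,1,6,2) value=12
Op 12: inc R0 by 5 -> R0=(8,1,6,0) value=15

Answer: 3 1 9 0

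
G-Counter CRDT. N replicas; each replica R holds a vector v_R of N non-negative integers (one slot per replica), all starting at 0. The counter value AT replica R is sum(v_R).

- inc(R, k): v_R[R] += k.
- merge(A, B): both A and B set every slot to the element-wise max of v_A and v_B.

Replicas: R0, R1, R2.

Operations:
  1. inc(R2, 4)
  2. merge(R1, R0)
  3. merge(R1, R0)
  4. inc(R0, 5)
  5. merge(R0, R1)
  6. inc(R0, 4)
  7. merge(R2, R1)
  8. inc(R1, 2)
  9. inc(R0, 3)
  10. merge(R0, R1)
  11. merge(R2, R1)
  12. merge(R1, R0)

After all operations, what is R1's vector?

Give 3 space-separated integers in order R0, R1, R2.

Answer: 12 2 4

Derivation:
Op 1: inc R2 by 4 -> R2=(0,0,4) value=4
Op 2: merge R1<->R0 -> R1=(0,0,0) R0=(0,0,0)
Op 3: merge R1<->R0 -> R1=(0,0,0) R0=(0,0,0)
Op 4: inc R0 by 5 -> R0=(5,0,0) value=5
Op 5: merge R0<->R1 -> R0=(5,0,0) R1=(5,0,0)
Op 6: inc R0 by 4 -> R0=(9,0,0) value=9
Op 7: merge R2<->R1 -> R2=(5,0,4) R1=(5,0,4)
Op 8: inc R1 by 2 -> R1=(5,2,4) value=11
Op 9: inc R0 by 3 -> R0=(12,0,0) value=12
Op 10: merge R0<->R1 -> R0=(12,2,4) R1=(12,2,4)
Op 11: merge R2<->R1 -> R2=(12,2,4) R1=(12,2,4)
Op 12: merge R1<->R0 -> R1=(12,2,4) R0=(12,2,4)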